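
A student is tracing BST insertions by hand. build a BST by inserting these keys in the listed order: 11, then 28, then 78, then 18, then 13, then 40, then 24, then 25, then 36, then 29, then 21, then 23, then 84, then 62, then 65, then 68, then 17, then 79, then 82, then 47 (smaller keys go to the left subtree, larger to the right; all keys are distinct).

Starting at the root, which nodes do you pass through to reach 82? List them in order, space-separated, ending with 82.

11 28 78 84 79 82

11: root
28: right child of 11 (depth 1)
78: right child of 28 (depth 2)
18: left child of 28 (depth 2)
13: left child of 18 (depth 3)
40: left child of 78 (depth 3)
24: right child of 18 (depth 3)
25: right child of 24 (depth 4)
36: left child of 40 (depth 4)
29: left child of 36 (depth 5)
21: left child of 24 (depth 4)
23: right child of 21 (depth 5)
84: right child of 78 (depth 3)
62: right child of 40 (depth 4)
65: right child of 62 (depth 5)
68: right child of 65 (depth 6)
17: right child of 13 (depth 4)
79: left child of 84 (depth 4)
82: right child of 79 (depth 5)
47: left child of 62 (depth 5)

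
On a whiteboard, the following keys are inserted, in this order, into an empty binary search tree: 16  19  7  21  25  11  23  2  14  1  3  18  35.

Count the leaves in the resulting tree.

6

Resulting structure (node: left, right):
  16: L=7, R=19
  19: L=18, R=21
  7: L=2, R=11
  21: L=–, R=25
  25: L=23, R=35
  11: L=–, R=14
  23: L=–, R=–
  2: L=1, R=3
  14: L=–, R=–
  1: L=–, R=–
  3: L=–, R=–
  18: L=–, R=–
  35: L=–, R=–

Leaves: 1, 3, 14, 18, 23, 35 — 6 in total.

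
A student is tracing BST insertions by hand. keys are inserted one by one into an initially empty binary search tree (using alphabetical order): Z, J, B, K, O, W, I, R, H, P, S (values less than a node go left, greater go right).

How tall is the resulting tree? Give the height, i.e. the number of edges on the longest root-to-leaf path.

6

Insert Z: tree is empty, so Z becomes the root.
Insert J: J < Z → go left. Place as left child of Z.
Insert B: B < Z → go left; B < J → go left. Place as left child of J.
Insert K: K < Z → go left; K > J → go right. Place as right child of J.
Insert O: O < Z → go left; O > J → go right; O > K → go right. Place as right child of K.
Insert W: W < Z → go left; W > J → go right; W > K → go right; W > O → go right. Place as right child of O.
Insert I: I < Z → go left; I < J → go left; I > B → go right. Place as right child of B.
Insert R: R < Z → go left; R > J → go right; R > K → go right; R > O → go right; R < W → go left. Place as left child of W.
Insert H: H < Z → go left; H < J → go left; H > B → go right; H < I → go left. Place as left child of I.
Insert P: P < Z → go left; P > J → go right; P > K → go right; P > O → go right; P < W → go left; P < R → go left. Place as left child of R.
Insert S: S < Z → go left; S > J → go right; S > K → go right; S > O → go right; S < W → go left; S > R → go right. Place as right child of R.

The deepest node is P at depth 6.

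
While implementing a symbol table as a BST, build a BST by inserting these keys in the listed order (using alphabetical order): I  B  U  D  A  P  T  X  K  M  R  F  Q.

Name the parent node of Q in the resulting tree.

I: root
B: left child of I (depth 1)
U: right child of I (depth 1)
D: right child of B (depth 2)
A: left child of B (depth 2)
P: left child of U (depth 2)
T: right child of P (depth 3)
X: right child of U (depth 2)
K: left child of P (depth 3)
M: right child of K (depth 4)
R: left child of T (depth 4)
F: right child of D (depth 3)
Q: left child of R (depth 5)

R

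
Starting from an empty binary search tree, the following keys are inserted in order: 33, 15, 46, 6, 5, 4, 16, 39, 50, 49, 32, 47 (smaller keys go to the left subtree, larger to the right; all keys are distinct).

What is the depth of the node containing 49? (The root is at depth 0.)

3

33: root
15: left child of 33 (depth 1)
46: right child of 33 (depth 1)
6: left child of 15 (depth 2)
5: left child of 6 (depth 3)
4: left child of 5 (depth 4)
16: right child of 15 (depth 2)
39: left child of 46 (depth 2)
50: right child of 46 (depth 2)
49: left child of 50 (depth 3)
32: right child of 16 (depth 3)
47: left child of 49 (depth 4)

Path to 49: 33 → 46 → 50 → 49, which is 3 edges.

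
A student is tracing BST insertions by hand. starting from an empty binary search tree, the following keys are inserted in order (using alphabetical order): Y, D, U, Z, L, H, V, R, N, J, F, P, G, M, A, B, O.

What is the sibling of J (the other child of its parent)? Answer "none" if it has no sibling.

Insert Y: tree is empty, so Y becomes the root.
Insert D: D < Y → go left. Place as left child of Y.
Insert U: U < Y → go left; U > D → go right. Place as right child of D.
Insert Z: Z > Y → go right. Place as right child of Y.
Insert L: L < Y → go left; L > D → go right; L < U → go left. Place as left child of U.
Insert H: H < Y → go left; H > D → go right; H < U → go left; H < L → go left. Place as left child of L.
Insert V: V < Y → go left; V > D → go right; V > U → go right. Place as right child of U.
Insert R: R < Y → go left; R > D → go right; R < U → go left; R > L → go right. Place as right child of L.
Insert N: N < Y → go left; N > D → go right; N < U → go left; N > L → go right; N < R → go left. Place as left child of R.
Insert J: J < Y → go left; J > D → go right; J < U → go left; J < L → go left; J > H → go right. Place as right child of H.
Insert F: F < Y → go left; F > D → go right; F < U → go left; F < L → go left; F < H → go left. Place as left child of H.
Insert P: P < Y → go left; P > D → go right; P < U → go left; P > L → go right; P < R → go left; P > N → go right. Place as right child of N.
Insert G: G < Y → go left; G > D → go right; G < U → go left; G < L → go left; G < H → go left; G > F → go right. Place as right child of F.
Insert M: M < Y → go left; M > D → go right; M < U → go left; M > L → go right; M < R → go left; M < N → go left. Place as left child of N.
Insert A: A < Y → go left; A < D → go left. Place as left child of D.
Insert B: B < Y → go left; B < D → go left; B > A → go right. Place as right child of A.
Insert O: O < Y → go left; O > D → go right; O < U → go left; O > L → go right; O < R → go left; O > N → go right; O < P → go left. Place as left child of P.

J's parent is H; the other child of H is F.

F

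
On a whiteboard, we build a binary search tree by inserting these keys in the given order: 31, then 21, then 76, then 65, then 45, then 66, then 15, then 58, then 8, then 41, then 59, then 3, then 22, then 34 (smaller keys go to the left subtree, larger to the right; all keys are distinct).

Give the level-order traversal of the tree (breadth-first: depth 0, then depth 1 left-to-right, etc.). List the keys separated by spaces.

31: root
21: left child of 31 (depth 1)
76: right child of 31 (depth 1)
65: left child of 76 (depth 2)
45: left child of 65 (depth 3)
66: right child of 65 (depth 3)
15: left child of 21 (depth 2)
58: right child of 45 (depth 4)
8: left child of 15 (depth 3)
41: left child of 45 (depth 4)
59: right child of 58 (depth 5)
3: left child of 8 (depth 4)
22: right child of 21 (depth 2)
34: left child of 41 (depth 5)

31 21 76 15 22 65 8 45 66 3 41 58 34 59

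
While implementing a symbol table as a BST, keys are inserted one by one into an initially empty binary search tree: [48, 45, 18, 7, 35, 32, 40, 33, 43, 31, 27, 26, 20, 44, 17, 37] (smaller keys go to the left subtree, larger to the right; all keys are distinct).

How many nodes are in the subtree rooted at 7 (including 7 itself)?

48: root
45: left child of 48 (depth 1)
18: left child of 45 (depth 2)
7: left child of 18 (depth 3)
35: right child of 18 (depth 3)
32: left child of 35 (depth 4)
40: right child of 35 (depth 4)
33: right child of 32 (depth 5)
43: right child of 40 (depth 5)
31: left child of 32 (depth 5)
27: left child of 31 (depth 6)
26: left child of 27 (depth 7)
20: left child of 26 (depth 8)
44: right child of 43 (depth 6)
17: right child of 7 (depth 4)
37: left child of 40 (depth 5)

Subtree rooted at 7 contains: 7, 17 — 2 nodes.

2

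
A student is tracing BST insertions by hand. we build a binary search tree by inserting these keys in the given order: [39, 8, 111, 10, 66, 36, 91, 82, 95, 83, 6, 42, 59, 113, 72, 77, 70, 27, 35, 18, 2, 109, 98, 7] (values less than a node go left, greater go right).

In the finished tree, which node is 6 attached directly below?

Resulting structure (node: left, right):
  39: L=8, R=111
  8: L=6, R=10
  111: L=66, R=113
  10: L=–, R=36
  66: L=42, R=91
  36: L=27, R=–
  91: L=82, R=95
  82: L=72, R=83
  95: L=–, R=109
  83: L=–, R=–
  6: L=2, R=7
  42: L=–, R=59
  59: L=–, R=–
  113: L=–, R=–
  72: L=70, R=77
  77: L=–, R=–
  70: L=–, R=–
  27: L=18, R=35
  35: L=–, R=–
  18: L=–, R=–
  2: L=–, R=–
  109: L=98, R=–
  98: L=–, R=–
  7: L=–, R=–

8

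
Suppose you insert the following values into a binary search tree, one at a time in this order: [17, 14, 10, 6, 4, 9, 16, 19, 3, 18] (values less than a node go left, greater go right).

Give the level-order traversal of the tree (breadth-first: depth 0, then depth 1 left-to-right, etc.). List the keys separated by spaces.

Insert 17: tree is empty, so 17 becomes the root.
Insert 14: 14 < 17 → go left. Place as left child of 17.
Insert 10: 10 < 17 → go left; 10 < 14 → go left. Place as left child of 14.
Insert 6: 6 < 17 → go left; 6 < 14 → go left; 6 < 10 → go left. Place as left child of 10.
Insert 4: 4 < 17 → go left; 4 < 14 → go left; 4 < 10 → go left; 4 < 6 → go left. Place as left child of 6.
Insert 9: 9 < 17 → go left; 9 < 14 → go left; 9 < 10 → go left; 9 > 6 → go right. Place as right child of 6.
Insert 16: 16 < 17 → go left; 16 > 14 → go right. Place as right child of 14.
Insert 19: 19 > 17 → go right. Place as right child of 17.
Insert 3: 3 < 17 → go left; 3 < 14 → go left; 3 < 10 → go left; 3 < 6 → go left; 3 < 4 → go left. Place as left child of 4.
Insert 18: 18 > 17 → go right; 18 < 19 → go left. Place as left child of 19.

17 14 19 10 16 18 6 4 9 3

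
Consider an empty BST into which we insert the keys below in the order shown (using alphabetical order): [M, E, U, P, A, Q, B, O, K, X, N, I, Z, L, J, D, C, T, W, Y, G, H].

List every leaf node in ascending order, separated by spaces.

C H J L N T W Y

Insert M: tree is empty, so M becomes the root.
Insert E: E < M → go left. Place as left child of M.
Insert U: U > M → go right. Place as right child of M.
Insert P: P > M → go right; P < U → go left. Place as left child of U.
Insert A: A < M → go left; A < E → go left. Place as left child of E.
Insert Q: Q > M → go right; Q < U → go left; Q > P → go right. Place as right child of P.
Insert B: B < M → go left; B < E → go left; B > A → go right. Place as right child of A.
Insert O: O > M → go right; O < U → go left; O < P → go left. Place as left child of P.
Insert K: K < M → go left; K > E → go right. Place as right child of E.
Insert X: X > M → go right; X > U → go right. Place as right child of U.
Insert N: N > M → go right; N < U → go left; N < P → go left; N < O → go left. Place as left child of O.
Insert I: I < M → go left; I > E → go right; I < K → go left. Place as left child of K.
Insert Z: Z > M → go right; Z > U → go right; Z > X → go right. Place as right child of X.
Insert L: L < M → go left; L > E → go right; L > K → go right. Place as right child of K.
Insert J: J < M → go left; J > E → go right; J < K → go left; J > I → go right. Place as right child of I.
Insert D: D < M → go left; D < E → go left; D > A → go right; D > B → go right. Place as right child of B.
Insert C: C < M → go left; C < E → go left; C > A → go right; C > B → go right; C < D → go left. Place as left child of D.
Insert T: T > M → go right; T < U → go left; T > P → go right; T > Q → go right. Place as right child of Q.
Insert W: W > M → go right; W > U → go right; W < X → go left. Place as left child of X.
Insert Y: Y > M → go right; Y > U → go right; Y > X → go right; Y < Z → go left. Place as left child of Z.
Insert G: G < M → go left; G > E → go right; G < K → go left; G < I → go left. Place as left child of I.
Insert H: H < M → go left; H > E → go right; H < K → go left; H < I → go left; H > G → go right. Place as right child of G.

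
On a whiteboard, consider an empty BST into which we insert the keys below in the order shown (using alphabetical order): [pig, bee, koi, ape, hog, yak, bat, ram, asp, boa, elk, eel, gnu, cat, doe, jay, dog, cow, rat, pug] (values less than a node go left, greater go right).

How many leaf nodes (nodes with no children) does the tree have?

pig: root
bee: left child of pig (depth 1)
koi: right child of bee (depth 2)
ape: left child of bee (depth 2)
hog: left child of koi (depth 3)
yak: right child of pig (depth 1)
bat: right child of ape (depth 3)
ram: left child of yak (depth 2)
asp: left child of bat (depth 4)
boa: left child of hog (depth 4)
elk: right child of boa (depth 5)
eel: left child of elk (depth 6)
gnu: right child of elk (depth 6)
cat: left child of eel (depth 7)
doe: right child of cat (depth 8)
jay: right child of hog (depth 4)
dog: right child of doe (depth 9)
cow: left child of doe (depth 9)
rat: right child of ram (depth 3)
pug: left child of ram (depth 3)

Leaves: asp, cow, dog, gnu, jay, pug, rat — 7 in total.

7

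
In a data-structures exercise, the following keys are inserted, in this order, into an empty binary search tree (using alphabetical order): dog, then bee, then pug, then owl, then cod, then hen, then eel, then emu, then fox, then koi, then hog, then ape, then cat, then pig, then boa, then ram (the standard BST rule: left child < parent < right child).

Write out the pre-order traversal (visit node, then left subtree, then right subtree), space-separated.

dog bee ape cod cat boa pug owl hen eel emu fox koi hog pig ram

Insert dog: tree is empty, so dog becomes the root.
Insert bee: bee < dog → go left. Place as left child of dog.
Insert pug: pug > dog → go right. Place as right child of dog.
Insert owl: owl > dog → go right; owl < pug → go left. Place as left child of pug.
Insert cod: cod < dog → go left; cod > bee → go right. Place as right child of bee.
Insert hen: hen > dog → go right; hen < pug → go left; hen < owl → go left. Place as left child of owl.
Insert eel: eel > dog → go right; eel < pug → go left; eel < owl → go left; eel < hen → go left. Place as left child of hen.
Insert emu: emu > dog → go right; emu < pug → go left; emu < owl → go left; emu < hen → go left; emu > eel → go right. Place as right child of eel.
Insert fox: fox > dog → go right; fox < pug → go left; fox < owl → go left; fox < hen → go left; fox > eel → go right; fox > emu → go right. Place as right child of emu.
Insert koi: koi > dog → go right; koi < pug → go left; koi < owl → go left; koi > hen → go right. Place as right child of hen.
Insert hog: hog > dog → go right; hog < pug → go left; hog < owl → go left; hog > hen → go right; hog < koi → go left. Place as left child of koi.
Insert ape: ape < dog → go left; ape < bee → go left. Place as left child of bee.
Insert cat: cat < dog → go left; cat > bee → go right; cat < cod → go left. Place as left child of cod.
Insert pig: pig > dog → go right; pig < pug → go left; pig > owl → go right. Place as right child of owl.
Insert boa: boa < dog → go left; boa > bee → go right; boa < cod → go left; boa < cat → go left. Place as left child of cat.
Insert ram: ram > dog → go right; ram > pug → go right. Place as right child of pug.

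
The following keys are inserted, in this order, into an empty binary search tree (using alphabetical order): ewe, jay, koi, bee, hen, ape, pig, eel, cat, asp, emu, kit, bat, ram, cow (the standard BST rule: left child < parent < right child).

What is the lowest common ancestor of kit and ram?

ewe: root
jay: right child of ewe (depth 1)
koi: right child of jay (depth 2)
bee: left child of ewe (depth 1)
hen: left child of jay (depth 2)
ape: left child of bee (depth 2)
pig: right child of koi (depth 3)
eel: right child of bee (depth 2)
cat: left child of eel (depth 3)
asp: right child of ape (depth 3)
emu: right child of eel (depth 3)
kit: left child of koi (depth 3)
bat: right child of asp (depth 4)
ram: right child of pig (depth 4)
cow: right child of cat (depth 4)

Path to kit: ewe → jay → koi → kit
Path to ram: ewe → jay → koi → pig → ram
The paths share a prefix ending at koi, then split left and right.

koi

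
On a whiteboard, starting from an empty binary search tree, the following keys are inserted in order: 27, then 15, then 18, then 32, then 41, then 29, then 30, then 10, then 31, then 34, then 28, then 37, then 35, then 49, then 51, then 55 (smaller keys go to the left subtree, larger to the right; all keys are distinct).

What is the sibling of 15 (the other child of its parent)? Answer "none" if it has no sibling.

32

Insert 27: tree is empty, so 27 becomes the root.
Insert 15: 15 < 27 → go left. Place as left child of 27.
Insert 18: 18 < 27 → go left; 18 > 15 → go right. Place as right child of 15.
Insert 32: 32 > 27 → go right. Place as right child of 27.
Insert 41: 41 > 27 → go right; 41 > 32 → go right. Place as right child of 32.
Insert 29: 29 > 27 → go right; 29 < 32 → go left. Place as left child of 32.
Insert 30: 30 > 27 → go right; 30 < 32 → go left; 30 > 29 → go right. Place as right child of 29.
Insert 10: 10 < 27 → go left; 10 < 15 → go left. Place as left child of 15.
Insert 31: 31 > 27 → go right; 31 < 32 → go left; 31 > 29 → go right; 31 > 30 → go right. Place as right child of 30.
Insert 34: 34 > 27 → go right; 34 > 32 → go right; 34 < 41 → go left. Place as left child of 41.
Insert 28: 28 > 27 → go right; 28 < 32 → go left; 28 < 29 → go left. Place as left child of 29.
Insert 37: 37 > 27 → go right; 37 > 32 → go right; 37 < 41 → go left; 37 > 34 → go right. Place as right child of 34.
Insert 35: 35 > 27 → go right; 35 > 32 → go right; 35 < 41 → go left; 35 > 34 → go right; 35 < 37 → go left. Place as left child of 37.
Insert 49: 49 > 27 → go right; 49 > 32 → go right; 49 > 41 → go right. Place as right child of 41.
Insert 51: 51 > 27 → go right; 51 > 32 → go right; 51 > 41 → go right; 51 > 49 → go right. Place as right child of 49.
Insert 55: 55 > 27 → go right; 55 > 32 → go right; 55 > 41 → go right; 55 > 49 → go right; 55 > 51 → go right. Place as right child of 51.

15's parent is 27; the other child of 27 is 32.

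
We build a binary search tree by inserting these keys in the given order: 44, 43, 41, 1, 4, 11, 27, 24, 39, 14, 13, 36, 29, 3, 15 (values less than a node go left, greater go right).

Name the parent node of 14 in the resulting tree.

24

Insert 44: tree is empty, so 44 becomes the root.
Insert 43: 43 < 44 → go left. Place as left child of 44.
Insert 41: 41 < 44 → go left; 41 < 43 → go left. Place as left child of 43.
Insert 1: 1 < 44 → go left; 1 < 43 → go left; 1 < 41 → go left. Place as left child of 41.
Insert 4: 4 < 44 → go left; 4 < 43 → go left; 4 < 41 → go left; 4 > 1 → go right. Place as right child of 1.
Insert 11: 11 < 44 → go left; 11 < 43 → go left; 11 < 41 → go left; 11 > 1 → go right; 11 > 4 → go right. Place as right child of 4.
Insert 27: 27 < 44 → go left; 27 < 43 → go left; 27 < 41 → go left; 27 > 1 → go right; 27 > 4 → go right; 27 > 11 → go right. Place as right child of 11.
Insert 24: 24 < 44 → go left; 24 < 43 → go left; 24 < 41 → go left; 24 > 1 → go right; 24 > 4 → go right; 24 > 11 → go right; 24 < 27 → go left. Place as left child of 27.
Insert 39: 39 < 44 → go left; 39 < 43 → go left; 39 < 41 → go left; 39 > 1 → go right; 39 > 4 → go right; 39 > 11 → go right; 39 > 27 → go right. Place as right child of 27.
Insert 14: 14 < 44 → go left; 14 < 43 → go left; 14 < 41 → go left; 14 > 1 → go right; 14 > 4 → go right; 14 > 11 → go right; 14 < 27 → go left; 14 < 24 → go left. Place as left child of 24.
Insert 13: 13 < 44 → go left; 13 < 43 → go left; 13 < 41 → go left; 13 > 1 → go right; 13 > 4 → go right; 13 > 11 → go right; 13 < 27 → go left; 13 < 24 → go left; 13 < 14 → go left. Place as left child of 14.
Insert 36: 36 < 44 → go left; 36 < 43 → go left; 36 < 41 → go left; 36 > 1 → go right; 36 > 4 → go right; 36 > 11 → go right; 36 > 27 → go right; 36 < 39 → go left. Place as left child of 39.
Insert 29: 29 < 44 → go left; 29 < 43 → go left; 29 < 41 → go left; 29 > 1 → go right; 29 > 4 → go right; 29 > 11 → go right; 29 > 27 → go right; 29 < 39 → go left; 29 < 36 → go left. Place as left child of 36.
Insert 3: 3 < 44 → go left; 3 < 43 → go left; 3 < 41 → go left; 3 > 1 → go right; 3 < 4 → go left. Place as left child of 4.
Insert 15: 15 < 44 → go left; 15 < 43 → go left; 15 < 41 → go left; 15 > 1 → go right; 15 > 4 → go right; 15 > 11 → go right; 15 < 27 → go left; 15 < 24 → go left; 15 > 14 → go right. Place as right child of 14.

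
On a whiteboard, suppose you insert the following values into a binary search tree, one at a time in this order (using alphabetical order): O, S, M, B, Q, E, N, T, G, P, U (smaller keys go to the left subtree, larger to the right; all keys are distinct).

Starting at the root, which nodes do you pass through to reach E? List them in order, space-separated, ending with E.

O M B E

O: root
S: right child of O (depth 1)
M: left child of O (depth 1)
B: left child of M (depth 2)
Q: left child of S (depth 2)
E: right child of B (depth 3)
N: right child of M (depth 2)
T: right child of S (depth 2)
G: right child of E (depth 4)
P: left child of Q (depth 3)
U: right child of T (depth 3)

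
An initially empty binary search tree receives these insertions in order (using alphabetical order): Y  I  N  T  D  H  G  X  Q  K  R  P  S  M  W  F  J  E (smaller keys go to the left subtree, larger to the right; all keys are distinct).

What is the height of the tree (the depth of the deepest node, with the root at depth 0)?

6

Insert Y: tree is empty, so Y becomes the root.
Insert I: I < Y → go left. Place as left child of Y.
Insert N: N < Y → go left; N > I → go right. Place as right child of I.
Insert T: T < Y → go left; T > I → go right; T > N → go right. Place as right child of N.
Insert D: D < Y → go left; D < I → go left. Place as left child of I.
Insert H: H < Y → go left; H < I → go left; H > D → go right. Place as right child of D.
Insert G: G < Y → go left; G < I → go left; G > D → go right; G < H → go left. Place as left child of H.
Insert X: X < Y → go left; X > I → go right; X > N → go right; X > T → go right. Place as right child of T.
Insert Q: Q < Y → go left; Q > I → go right; Q > N → go right; Q < T → go left. Place as left child of T.
Insert K: K < Y → go left; K > I → go right; K < N → go left. Place as left child of N.
Insert R: R < Y → go left; R > I → go right; R > N → go right; R < T → go left; R > Q → go right. Place as right child of Q.
Insert P: P < Y → go left; P > I → go right; P > N → go right; P < T → go left; P < Q → go left. Place as left child of Q.
Insert S: S < Y → go left; S > I → go right; S > N → go right; S < T → go left; S > Q → go right; S > R → go right. Place as right child of R.
Insert M: M < Y → go left; M > I → go right; M < N → go left; M > K → go right. Place as right child of K.
Insert W: W < Y → go left; W > I → go right; W > N → go right; W > T → go right; W < X → go left. Place as left child of X.
Insert F: F < Y → go left; F < I → go left; F > D → go right; F < H → go left; F < G → go left. Place as left child of G.
Insert J: J < Y → go left; J > I → go right; J < N → go left; J < K → go left. Place as left child of K.
Insert E: E < Y → go left; E < I → go left; E > D → go right; E < H → go left; E < G → go left; E < F → go left. Place as left child of F.

The deepest node is S at depth 6.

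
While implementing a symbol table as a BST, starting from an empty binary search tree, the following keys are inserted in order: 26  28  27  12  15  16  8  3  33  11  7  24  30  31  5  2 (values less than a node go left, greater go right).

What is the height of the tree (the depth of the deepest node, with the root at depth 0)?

5

Insert 26: tree is empty, so 26 becomes the root.
Insert 28: 28 > 26 → go right. Place as right child of 26.
Insert 27: 27 > 26 → go right; 27 < 28 → go left. Place as left child of 28.
Insert 12: 12 < 26 → go left. Place as left child of 26.
Insert 15: 15 < 26 → go left; 15 > 12 → go right. Place as right child of 12.
Insert 16: 16 < 26 → go left; 16 > 12 → go right; 16 > 15 → go right. Place as right child of 15.
Insert 8: 8 < 26 → go left; 8 < 12 → go left. Place as left child of 12.
Insert 3: 3 < 26 → go left; 3 < 12 → go left; 3 < 8 → go left. Place as left child of 8.
Insert 33: 33 > 26 → go right; 33 > 28 → go right. Place as right child of 28.
Insert 11: 11 < 26 → go left; 11 < 12 → go left; 11 > 8 → go right. Place as right child of 8.
Insert 7: 7 < 26 → go left; 7 < 12 → go left; 7 < 8 → go left; 7 > 3 → go right. Place as right child of 3.
Insert 24: 24 < 26 → go left; 24 > 12 → go right; 24 > 15 → go right; 24 > 16 → go right. Place as right child of 16.
Insert 30: 30 > 26 → go right; 30 > 28 → go right; 30 < 33 → go left. Place as left child of 33.
Insert 31: 31 > 26 → go right; 31 > 28 → go right; 31 < 33 → go left; 31 > 30 → go right. Place as right child of 30.
Insert 5: 5 < 26 → go left; 5 < 12 → go left; 5 < 8 → go left; 5 > 3 → go right; 5 < 7 → go left. Place as left child of 7.
Insert 2: 2 < 26 → go left; 2 < 12 → go left; 2 < 8 → go left; 2 < 3 → go left. Place as left child of 3.

The deepest node is 5 at depth 5.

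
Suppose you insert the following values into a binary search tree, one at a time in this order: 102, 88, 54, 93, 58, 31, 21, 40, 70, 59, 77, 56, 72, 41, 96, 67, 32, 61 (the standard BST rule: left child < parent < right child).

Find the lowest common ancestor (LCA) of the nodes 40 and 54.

Resulting structure (node: left, right):
  102: L=88, R=–
  88: L=54, R=93
  54: L=31, R=58
  93: L=–, R=96
  58: L=56, R=70
  31: L=21, R=40
  21: L=–, R=–
  40: L=32, R=41
  70: L=59, R=77
  59: L=–, R=67
  77: L=72, R=–
  56: L=–, R=–
  72: L=–, R=–
  41: L=–, R=–
  96: L=–, R=–
  67: L=61, R=–
  32: L=–, R=–
  61: L=–, R=–

Path to 40: 102 → 88 → 54 → 31 → 40
Path to 54: 102 → 88 → 54
54 lies on both paths and is an ancestor of the other node.

54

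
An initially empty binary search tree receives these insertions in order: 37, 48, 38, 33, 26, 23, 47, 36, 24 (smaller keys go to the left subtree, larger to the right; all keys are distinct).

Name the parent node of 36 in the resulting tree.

33

Insert 37: tree is empty, so 37 becomes the root.
Insert 48: 48 > 37 → go right. Place as right child of 37.
Insert 38: 38 > 37 → go right; 38 < 48 → go left. Place as left child of 48.
Insert 33: 33 < 37 → go left. Place as left child of 37.
Insert 26: 26 < 37 → go left; 26 < 33 → go left. Place as left child of 33.
Insert 23: 23 < 37 → go left; 23 < 33 → go left; 23 < 26 → go left. Place as left child of 26.
Insert 47: 47 > 37 → go right; 47 < 48 → go left; 47 > 38 → go right. Place as right child of 38.
Insert 36: 36 < 37 → go left; 36 > 33 → go right. Place as right child of 33.
Insert 24: 24 < 37 → go left; 24 < 33 → go left; 24 < 26 → go left; 24 > 23 → go right. Place as right child of 23.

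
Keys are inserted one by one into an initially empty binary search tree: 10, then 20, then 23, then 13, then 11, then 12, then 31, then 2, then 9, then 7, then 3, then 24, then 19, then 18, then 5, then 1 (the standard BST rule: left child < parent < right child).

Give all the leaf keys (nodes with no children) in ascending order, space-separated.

1 5 12 18 24

10: root
20: right child of 10 (depth 1)
23: right child of 20 (depth 2)
13: left child of 20 (depth 2)
11: left child of 13 (depth 3)
12: right child of 11 (depth 4)
31: right child of 23 (depth 3)
2: left child of 10 (depth 1)
9: right child of 2 (depth 2)
7: left child of 9 (depth 3)
3: left child of 7 (depth 4)
24: left child of 31 (depth 4)
19: right child of 13 (depth 3)
18: left child of 19 (depth 4)
5: right child of 3 (depth 5)
1: left child of 2 (depth 2)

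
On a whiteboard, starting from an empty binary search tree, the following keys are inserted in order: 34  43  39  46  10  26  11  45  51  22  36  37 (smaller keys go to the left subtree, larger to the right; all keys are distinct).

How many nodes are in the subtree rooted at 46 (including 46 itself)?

3

Insert 34: tree is empty, so 34 becomes the root.
Insert 43: 43 > 34 → go right. Place as right child of 34.
Insert 39: 39 > 34 → go right; 39 < 43 → go left. Place as left child of 43.
Insert 46: 46 > 34 → go right; 46 > 43 → go right. Place as right child of 43.
Insert 10: 10 < 34 → go left. Place as left child of 34.
Insert 26: 26 < 34 → go left; 26 > 10 → go right. Place as right child of 10.
Insert 11: 11 < 34 → go left; 11 > 10 → go right; 11 < 26 → go left. Place as left child of 26.
Insert 45: 45 > 34 → go right; 45 > 43 → go right; 45 < 46 → go left. Place as left child of 46.
Insert 51: 51 > 34 → go right; 51 > 43 → go right; 51 > 46 → go right. Place as right child of 46.
Insert 22: 22 < 34 → go left; 22 > 10 → go right; 22 < 26 → go left; 22 > 11 → go right. Place as right child of 11.
Insert 36: 36 > 34 → go right; 36 < 43 → go left; 36 < 39 → go left. Place as left child of 39.
Insert 37: 37 > 34 → go right; 37 < 43 → go left; 37 < 39 → go left; 37 > 36 → go right. Place as right child of 36.

Subtree rooted at 46 contains: 46, 45, 51 — 3 nodes.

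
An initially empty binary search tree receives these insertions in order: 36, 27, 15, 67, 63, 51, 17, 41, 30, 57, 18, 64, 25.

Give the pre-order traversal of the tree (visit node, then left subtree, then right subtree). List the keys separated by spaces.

36: root
27: left child of 36 (depth 1)
15: left child of 27 (depth 2)
67: right child of 36 (depth 1)
63: left child of 67 (depth 2)
51: left child of 63 (depth 3)
17: right child of 15 (depth 3)
41: left child of 51 (depth 4)
30: right child of 27 (depth 2)
57: right child of 51 (depth 4)
18: right child of 17 (depth 4)
64: right child of 63 (depth 3)
25: right child of 18 (depth 5)

36 27 15 17 18 25 30 67 63 51 41 57 64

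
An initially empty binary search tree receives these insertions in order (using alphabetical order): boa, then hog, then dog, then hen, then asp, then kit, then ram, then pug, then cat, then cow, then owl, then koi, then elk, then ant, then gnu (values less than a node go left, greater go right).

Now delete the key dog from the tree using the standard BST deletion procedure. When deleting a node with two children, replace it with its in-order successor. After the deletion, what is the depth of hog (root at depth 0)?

Resulting structure (node: left, right):
  boa: L=asp, R=hog
  hog: L=dog, R=kit
  dog: L=cat, R=hen
  hen: L=elk, R=–
  asp: L=ant, R=–
  kit: L=–, R=ram
  ram: L=pug, R=–
  pug: L=owl, R=–
  cat: L=–, R=cow
  cow: L=–, R=–
  owl: L=koi, R=–
  koi: L=–, R=–
  elk: L=–, R=gnu
  ant: L=–, R=–
  gnu: L=–, R=–

Delete dog (two children — replace with in-order successor).
After deletion, path to hog: boa → hog.

1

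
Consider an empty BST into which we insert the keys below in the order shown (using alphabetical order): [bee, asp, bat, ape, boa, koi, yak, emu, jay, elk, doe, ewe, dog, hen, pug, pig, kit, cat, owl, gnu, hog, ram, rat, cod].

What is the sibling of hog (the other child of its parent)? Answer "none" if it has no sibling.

bee: root
asp: left child of bee (depth 1)
bat: right child of asp (depth 2)
ape: left child of asp (depth 2)
boa: right child of bee (depth 1)
koi: right child of boa (depth 2)
yak: right child of koi (depth 3)
emu: left child of koi (depth 3)
jay: right child of emu (depth 4)
elk: left child of emu (depth 4)
doe: left child of elk (depth 5)
ewe: left child of jay (depth 5)
dog: right child of doe (depth 6)
hen: right child of ewe (depth 6)
pug: left child of yak (depth 4)
pig: left child of pug (depth 5)
kit: right child of jay (depth 5)
cat: left child of doe (depth 6)
owl: left child of pig (depth 6)
gnu: left child of hen (depth 7)
hog: right child of hen (depth 7)
ram: right child of pug (depth 5)
rat: right child of ram (depth 6)
cod: right child of cat (depth 7)

hog's parent is hen; the other child of hen is gnu.

gnu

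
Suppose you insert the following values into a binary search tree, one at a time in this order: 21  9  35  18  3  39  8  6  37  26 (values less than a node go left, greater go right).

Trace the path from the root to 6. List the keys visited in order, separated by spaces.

Insert 21: tree is empty, so 21 becomes the root.
Insert 9: 9 < 21 → go left. Place as left child of 21.
Insert 35: 35 > 21 → go right. Place as right child of 21.
Insert 18: 18 < 21 → go left; 18 > 9 → go right. Place as right child of 9.
Insert 3: 3 < 21 → go left; 3 < 9 → go left. Place as left child of 9.
Insert 39: 39 > 21 → go right; 39 > 35 → go right. Place as right child of 35.
Insert 8: 8 < 21 → go left; 8 < 9 → go left; 8 > 3 → go right. Place as right child of 3.
Insert 6: 6 < 21 → go left; 6 < 9 → go left; 6 > 3 → go right; 6 < 8 → go left. Place as left child of 8.
Insert 37: 37 > 21 → go right; 37 > 35 → go right; 37 < 39 → go left. Place as left child of 39.
Insert 26: 26 > 21 → go right; 26 < 35 → go left. Place as left child of 35.

21 9 3 8 6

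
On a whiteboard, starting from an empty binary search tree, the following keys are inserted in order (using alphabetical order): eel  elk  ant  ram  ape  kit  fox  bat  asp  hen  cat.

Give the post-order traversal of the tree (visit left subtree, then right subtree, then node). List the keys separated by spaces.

asp cat bat ape ant hen fox kit ram elk eel

Insert eel: tree is empty, so eel becomes the root.
Insert elk: elk > eel → go right. Place as right child of eel.
Insert ant: ant < eel → go left. Place as left child of eel.
Insert ram: ram > eel → go right; ram > elk → go right. Place as right child of elk.
Insert ape: ape < eel → go left; ape > ant → go right. Place as right child of ant.
Insert kit: kit > eel → go right; kit > elk → go right; kit < ram → go left. Place as left child of ram.
Insert fox: fox > eel → go right; fox > elk → go right; fox < ram → go left; fox < kit → go left. Place as left child of kit.
Insert bat: bat < eel → go left; bat > ant → go right; bat > ape → go right. Place as right child of ape.
Insert asp: asp < eel → go left; asp > ant → go right; asp > ape → go right; asp < bat → go left. Place as left child of bat.
Insert hen: hen > eel → go right; hen > elk → go right; hen < ram → go left; hen < kit → go left; hen > fox → go right. Place as right child of fox.
Insert cat: cat < eel → go left; cat > ant → go right; cat > ape → go right; cat > bat → go right. Place as right child of bat.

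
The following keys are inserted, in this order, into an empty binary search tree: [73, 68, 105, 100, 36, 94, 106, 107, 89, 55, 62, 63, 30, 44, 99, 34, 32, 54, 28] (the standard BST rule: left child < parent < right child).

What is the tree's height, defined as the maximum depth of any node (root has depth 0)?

Insert 73: tree is empty, so 73 becomes the root.
Insert 68: 68 < 73 → go left. Place as left child of 73.
Insert 105: 105 > 73 → go right. Place as right child of 73.
Insert 100: 100 > 73 → go right; 100 < 105 → go left. Place as left child of 105.
Insert 36: 36 < 73 → go left; 36 < 68 → go left. Place as left child of 68.
Insert 94: 94 > 73 → go right; 94 < 105 → go left; 94 < 100 → go left. Place as left child of 100.
Insert 106: 106 > 73 → go right; 106 > 105 → go right. Place as right child of 105.
Insert 107: 107 > 73 → go right; 107 > 105 → go right; 107 > 106 → go right. Place as right child of 106.
Insert 89: 89 > 73 → go right; 89 < 105 → go left; 89 < 100 → go left; 89 < 94 → go left. Place as left child of 94.
Insert 55: 55 < 73 → go left; 55 < 68 → go left; 55 > 36 → go right. Place as right child of 36.
Insert 62: 62 < 73 → go left; 62 < 68 → go left; 62 > 36 → go right; 62 > 55 → go right. Place as right child of 55.
Insert 63: 63 < 73 → go left; 63 < 68 → go left; 63 > 36 → go right; 63 > 55 → go right; 63 > 62 → go right. Place as right child of 62.
Insert 30: 30 < 73 → go left; 30 < 68 → go left; 30 < 36 → go left. Place as left child of 36.
Insert 44: 44 < 73 → go left; 44 < 68 → go left; 44 > 36 → go right; 44 < 55 → go left. Place as left child of 55.
Insert 99: 99 > 73 → go right; 99 < 105 → go left; 99 < 100 → go left; 99 > 94 → go right. Place as right child of 94.
Insert 34: 34 < 73 → go left; 34 < 68 → go left; 34 < 36 → go left; 34 > 30 → go right. Place as right child of 30.
Insert 32: 32 < 73 → go left; 32 < 68 → go left; 32 < 36 → go left; 32 > 30 → go right; 32 < 34 → go left. Place as left child of 34.
Insert 54: 54 < 73 → go left; 54 < 68 → go left; 54 > 36 → go right; 54 < 55 → go left; 54 > 44 → go right. Place as right child of 44.
Insert 28: 28 < 73 → go left; 28 < 68 → go left; 28 < 36 → go left; 28 < 30 → go left. Place as left child of 30.

The deepest node is 63 at depth 5.

5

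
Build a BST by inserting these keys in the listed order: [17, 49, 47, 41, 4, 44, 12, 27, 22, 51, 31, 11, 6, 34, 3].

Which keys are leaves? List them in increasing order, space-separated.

3 6 22 34 44 51

17: root
49: right child of 17 (depth 1)
47: left child of 49 (depth 2)
41: left child of 47 (depth 3)
4: left child of 17 (depth 1)
44: right child of 41 (depth 4)
12: right child of 4 (depth 2)
27: left child of 41 (depth 4)
22: left child of 27 (depth 5)
51: right child of 49 (depth 2)
31: right child of 27 (depth 5)
11: left child of 12 (depth 3)
6: left child of 11 (depth 4)
34: right child of 31 (depth 6)
3: left child of 4 (depth 2)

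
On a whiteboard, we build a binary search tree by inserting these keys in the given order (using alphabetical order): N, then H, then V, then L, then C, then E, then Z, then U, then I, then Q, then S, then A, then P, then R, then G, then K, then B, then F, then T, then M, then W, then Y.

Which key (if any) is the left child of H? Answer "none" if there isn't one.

C

Resulting structure (node: left, right):
  N: L=H, R=V
  H: L=C, R=L
  V: L=U, R=Z
  L: L=I, R=M
  C: L=A, R=E
  E: L=–, R=G
  Z: L=W, R=–
  U: L=Q, R=–
  I: L=–, R=K
  Q: L=P, R=S
  S: L=R, R=T
  A: L=–, R=B
  P: L=–, R=–
  R: L=–, R=–
  G: L=F, R=–
  K: L=–, R=–
  B: L=–, R=–
  F: L=–, R=–
  T: L=–, R=–
  M: L=–, R=–
  W: L=–, R=Y
  Y: L=–, R=–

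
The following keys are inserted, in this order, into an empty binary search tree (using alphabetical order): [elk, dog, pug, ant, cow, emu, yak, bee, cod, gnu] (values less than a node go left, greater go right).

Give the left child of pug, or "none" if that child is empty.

Insert elk: tree is empty, so elk becomes the root.
Insert dog: dog < elk → go left. Place as left child of elk.
Insert pug: pug > elk → go right. Place as right child of elk.
Insert ant: ant < elk → go left; ant < dog → go left. Place as left child of dog.
Insert cow: cow < elk → go left; cow < dog → go left; cow > ant → go right. Place as right child of ant.
Insert emu: emu > elk → go right; emu < pug → go left. Place as left child of pug.
Insert yak: yak > elk → go right; yak > pug → go right. Place as right child of pug.
Insert bee: bee < elk → go left; bee < dog → go left; bee > ant → go right; bee < cow → go left. Place as left child of cow.
Insert cod: cod < elk → go left; cod < dog → go left; cod > ant → go right; cod < cow → go left; cod > bee → go right. Place as right child of bee.
Insert gnu: gnu > elk → go right; gnu < pug → go left; gnu > emu → go right. Place as right child of emu.

emu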